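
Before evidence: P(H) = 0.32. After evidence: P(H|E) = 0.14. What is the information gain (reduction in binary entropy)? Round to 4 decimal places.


Prior entropy = 0.9044
Posterior entropy = 0.5842
Information gain = 0.9044 - 0.5842 = 0.3201

0.3201


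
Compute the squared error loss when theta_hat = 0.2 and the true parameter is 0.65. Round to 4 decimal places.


L = (theta_hat - theta_true)^2
= (0.2 - 0.65)^2
= -0.45^2 = 0.2025

0.2025


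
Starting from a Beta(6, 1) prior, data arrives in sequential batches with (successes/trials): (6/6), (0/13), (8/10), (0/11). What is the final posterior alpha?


In sequential Bayesian updating, we sum all successes.
Total successes = 14
Final alpha = 6 + 14 = 20

20


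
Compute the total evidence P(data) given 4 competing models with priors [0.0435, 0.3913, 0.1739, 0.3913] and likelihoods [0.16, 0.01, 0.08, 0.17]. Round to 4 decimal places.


Marginal likelihood = sum P(model_i) * P(data|model_i)
Model 1: 0.0435 * 0.16 = 0.007
Model 2: 0.3913 * 0.01 = 0.0039
Model 3: 0.1739 * 0.08 = 0.0139
Model 4: 0.3913 * 0.17 = 0.0665
Total = 0.0913

0.0913


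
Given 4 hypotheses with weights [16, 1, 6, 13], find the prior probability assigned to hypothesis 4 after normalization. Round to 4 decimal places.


To normalize, divide each weight by the sum of all weights.
Sum = 36
Prior(H4) = 13/36 = 0.3611

0.3611


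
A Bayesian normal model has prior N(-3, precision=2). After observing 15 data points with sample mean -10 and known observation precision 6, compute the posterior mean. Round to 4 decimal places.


Posterior mean = (prior_precision * prior_mean + n * data_precision * data_mean) / (prior_precision + n * data_precision)
Numerator = 2*-3 + 15*6*-10 = -906
Denominator = 2 + 15*6 = 92
Posterior mean = -9.8478

-9.8478


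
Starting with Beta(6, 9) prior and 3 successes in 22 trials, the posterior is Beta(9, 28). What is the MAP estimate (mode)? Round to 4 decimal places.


The mode of Beta(a, b) when a > 1 and b > 1 is (a-1)/(a+b-2)
= (9 - 1) / (9 + 28 - 2)
= 8 / 35
= 0.2286

0.2286


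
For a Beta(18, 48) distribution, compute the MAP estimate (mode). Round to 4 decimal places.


MAP = mode = (a-1)/(a+b-2)
= (18-1)/(18+48-2)
= 17/64 = 0.2656

0.2656


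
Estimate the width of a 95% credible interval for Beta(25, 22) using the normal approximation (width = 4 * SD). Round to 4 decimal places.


For Beta(a,b): Var = ab/((a+b)^2(a+b+1))
Var = 0.0052, SD = 0.072
Approximate 95% CI width = 4 * 0.072 = 0.2881

0.2881


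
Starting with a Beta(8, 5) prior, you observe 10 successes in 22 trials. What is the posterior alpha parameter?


For a Beta-Binomial conjugate model:
Posterior alpha = prior alpha + number of successes
= 8 + 10 = 18

18


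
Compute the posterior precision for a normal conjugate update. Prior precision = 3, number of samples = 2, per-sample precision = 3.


tau_post = tau_0 + n * tau
= 3 + 2 * 3 = 9

9


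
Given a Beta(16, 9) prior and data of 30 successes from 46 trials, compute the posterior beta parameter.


Number of failures = 46 - 30 = 16
Posterior beta = 9 + 16 = 25

25


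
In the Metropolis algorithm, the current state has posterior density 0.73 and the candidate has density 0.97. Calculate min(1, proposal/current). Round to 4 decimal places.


Ratio = 0.97/0.73 = 1.3288
Acceptance probability = min(1, 1.3288)
= 1.0

1.0


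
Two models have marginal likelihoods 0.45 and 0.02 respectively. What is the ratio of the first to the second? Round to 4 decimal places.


Evidence ratio = 0.45 / 0.02
= 22.5

22.5


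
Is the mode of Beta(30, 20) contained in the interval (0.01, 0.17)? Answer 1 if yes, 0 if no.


Mode = (a-1)/(a+b-2) = 29/48 = 0.6042
Interval: (0.01, 0.17)
Contains mode? 0

0


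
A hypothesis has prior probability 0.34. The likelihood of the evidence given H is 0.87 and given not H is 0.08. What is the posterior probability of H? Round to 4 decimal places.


Using Bayes' theorem:
P(E) = 0.34 * 0.87 + 0.66 * 0.08
P(E) = 0.3486
P(H|E) = (0.34 * 0.87) / 0.3486 = 0.8485

0.8485


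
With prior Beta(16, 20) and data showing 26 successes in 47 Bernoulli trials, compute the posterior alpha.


Conjugate update: alpha_posterior = alpha_prior + k
= 16 + 26 = 42

42


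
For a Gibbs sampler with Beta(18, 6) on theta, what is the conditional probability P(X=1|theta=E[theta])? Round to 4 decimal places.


E[theta] = 18/(18+6) = 0.75
P(X=1|theta) = theta = 0.75

0.75


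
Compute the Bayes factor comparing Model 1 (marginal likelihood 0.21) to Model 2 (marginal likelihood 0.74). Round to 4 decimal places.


BF12 = marginal likelihood of M1 / marginal likelihood of M2
= 0.21/0.74
= 0.2838

0.2838


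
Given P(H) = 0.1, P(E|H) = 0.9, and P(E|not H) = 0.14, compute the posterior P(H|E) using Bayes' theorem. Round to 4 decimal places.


By Bayes' theorem: P(H|E) = P(E|H)*P(H) / P(E)
P(E) = P(E|H)*P(H) + P(E|not H)*P(not H)
P(E) = 0.9*0.1 + 0.14*0.9 = 0.216
P(H|E) = 0.9*0.1 / 0.216 = 0.4167

0.4167


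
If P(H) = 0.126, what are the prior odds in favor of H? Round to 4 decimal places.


Prior odds = P(H) / (1 - P(H))
= 0.126 / 0.874
= 0.1442

0.1442


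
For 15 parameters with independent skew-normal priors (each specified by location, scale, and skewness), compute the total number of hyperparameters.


A skew-normal prior has 3 hyperparameters per parameter.
Total = 15 * 3 = 45

45


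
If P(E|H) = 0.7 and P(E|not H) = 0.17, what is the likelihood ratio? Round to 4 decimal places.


Likelihood ratio = P(E|H) / P(E|not H)
= 0.7 / 0.17
= 4.1176

4.1176


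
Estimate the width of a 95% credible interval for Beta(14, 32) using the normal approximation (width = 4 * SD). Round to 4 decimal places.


For Beta(a,b): Var = ab/((a+b)^2(a+b+1))
Var = 0.0045, SD = 0.0671
Approximate 95% CI width = 4 * 0.0671 = 0.2685

0.2685


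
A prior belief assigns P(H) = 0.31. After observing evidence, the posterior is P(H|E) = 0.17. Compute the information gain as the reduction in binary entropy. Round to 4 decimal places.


H(prior) = -0.31*log2(0.31) - 0.69*log2(0.69)
= 0.8932
H(post) = -0.17*log2(0.17) - 0.83*log2(0.83)
= 0.6577
IG = 0.8932 - 0.6577 = 0.2355

0.2355


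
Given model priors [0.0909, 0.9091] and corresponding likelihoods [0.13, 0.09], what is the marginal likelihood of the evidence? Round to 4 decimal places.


P(E) = sum_i P(M_i) P(E|M_i)
= 0.0118 + 0.0818
= 0.0936

0.0936


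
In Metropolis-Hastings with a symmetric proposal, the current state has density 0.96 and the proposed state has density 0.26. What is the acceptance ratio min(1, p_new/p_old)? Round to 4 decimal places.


Ratio = p_new / p_old = 0.26 / 0.96 = 0.2708
Acceptance = min(1, 0.2708) = 0.2708

0.2708


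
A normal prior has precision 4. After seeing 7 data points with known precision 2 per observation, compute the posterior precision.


In the conjugate normal model, precisions add:
tau_posterior = tau_prior + n * tau_data
= 4 + 7*2 = 18

18


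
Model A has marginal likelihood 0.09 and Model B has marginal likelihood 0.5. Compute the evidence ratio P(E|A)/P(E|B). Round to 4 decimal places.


Evidence ratio = P(E|A) / P(E|B)
= 0.09 / 0.5
= 0.18

0.18


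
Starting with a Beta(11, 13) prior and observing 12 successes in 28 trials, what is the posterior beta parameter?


Posterior beta = prior beta + failures
Failures = 28 - 12 = 16
beta_post = 13 + 16 = 29

29


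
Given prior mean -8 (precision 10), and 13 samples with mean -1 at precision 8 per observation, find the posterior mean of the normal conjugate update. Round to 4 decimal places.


The posterior mean is a precision-weighted average of prior and data.
Post. prec. = 10 + 104 = 114
Post. mean = (-80 + -104)/114 = -184/114 = -1.614

-1.614


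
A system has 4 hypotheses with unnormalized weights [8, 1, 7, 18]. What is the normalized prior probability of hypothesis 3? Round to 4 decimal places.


The normalized prior is the weight divided by the total.
Total weight = 34
P(H3) = 7 / 34 = 0.2059

0.2059


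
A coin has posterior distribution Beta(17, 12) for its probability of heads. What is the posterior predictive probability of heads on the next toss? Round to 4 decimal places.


Posterior predictive = E[theta] = alpha/(alpha+beta)
= 17/29
= 0.5862

0.5862


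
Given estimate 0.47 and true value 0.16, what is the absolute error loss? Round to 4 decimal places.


Absolute error = |estimate - true|
= |0.31| = 0.31

0.31


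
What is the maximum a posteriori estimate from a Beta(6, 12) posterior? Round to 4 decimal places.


The MAP estimate equals the mode of the distribution.
Mode of Beta(a,b) = (a-1)/(a+b-2)
= 5/16
= 0.3125

0.3125


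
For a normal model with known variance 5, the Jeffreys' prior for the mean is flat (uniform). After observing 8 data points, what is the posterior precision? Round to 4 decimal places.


Jeffreys' prior for normal mean (known variance) is flat.
Prior precision = 0.
Posterior precision = prior_prec + n/sigma^2 = 0 + 8/5
= 1.6

1.6


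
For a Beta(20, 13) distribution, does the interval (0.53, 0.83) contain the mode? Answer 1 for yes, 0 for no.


Mode of Beta(a,b) = (a-1)/(a+b-2)
= (20-1)/(20+13-2) = 0.6129
Check: 0.53 <= 0.6129 <= 0.83?
Result: 1

1


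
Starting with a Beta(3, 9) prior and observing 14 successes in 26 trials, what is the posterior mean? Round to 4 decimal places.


Posterior parameters: alpha = 3 + 14 = 17
beta = 9 + 12 = 21
Posterior mean = alpha / (alpha + beta) = 17 / 38
= 0.4474

0.4474


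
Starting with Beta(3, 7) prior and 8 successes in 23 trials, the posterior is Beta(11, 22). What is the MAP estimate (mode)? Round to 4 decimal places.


The mode of Beta(a, b) when a > 1 and b > 1 is (a-1)/(a+b-2)
= (11 - 1) / (11 + 22 - 2)
= 10 / 31
= 0.3226

0.3226


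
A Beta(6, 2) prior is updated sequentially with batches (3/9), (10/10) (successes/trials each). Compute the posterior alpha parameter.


Sequential conjugate updating is equivalent to a single batch update.
Total successes across all batches = 13
alpha_posterior = alpha_prior + total_successes = 6 + 13
= 19

19


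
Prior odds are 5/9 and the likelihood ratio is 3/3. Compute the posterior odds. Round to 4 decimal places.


Posterior odds = prior odds * likelihood ratio
= (5/9) * (3/3)
= 15 / 27
= 0.5556

0.5556


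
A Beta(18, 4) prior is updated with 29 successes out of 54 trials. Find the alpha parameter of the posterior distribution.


In the Beta-Binomial conjugate update:
alpha_post = alpha_prior + successes
= 18 + 29
= 47

47


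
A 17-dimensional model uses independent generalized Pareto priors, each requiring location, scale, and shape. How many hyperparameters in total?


Per parameter: 3 (location, scale, and shape).
Total = 17 * 3 = 51

51


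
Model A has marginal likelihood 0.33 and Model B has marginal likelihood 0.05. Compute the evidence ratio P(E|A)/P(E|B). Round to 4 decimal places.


Evidence ratio = P(E|A) / P(E|B)
= 0.33 / 0.05
= 6.6

6.6


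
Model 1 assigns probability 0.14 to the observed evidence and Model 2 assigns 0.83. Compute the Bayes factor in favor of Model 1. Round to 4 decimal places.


BF = P(data|M1) / P(data|M2)
= 0.14 / 0.83 = 0.1687

0.1687


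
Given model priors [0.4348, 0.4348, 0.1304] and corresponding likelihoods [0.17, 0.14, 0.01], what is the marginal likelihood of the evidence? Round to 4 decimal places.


P(E) = sum_i P(M_i) P(E|M_i)
= 0.0739 + 0.0609 + 0.0013
= 0.1361

0.1361


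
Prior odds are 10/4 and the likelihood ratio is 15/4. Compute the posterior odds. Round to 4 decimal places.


Posterior odds = prior odds * likelihood ratio
= (10/4) * (15/4)
= 150 / 16
= 9.375

9.375


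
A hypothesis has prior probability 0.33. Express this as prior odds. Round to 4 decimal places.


Odds = P(H) / P(not H) = 0.33 / 0.67
= 0.4925

0.4925


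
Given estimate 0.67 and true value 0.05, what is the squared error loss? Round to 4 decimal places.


Squared error = (estimate - true)^2
Difference = 0.62
Loss = 0.62^2 = 0.3844

0.3844


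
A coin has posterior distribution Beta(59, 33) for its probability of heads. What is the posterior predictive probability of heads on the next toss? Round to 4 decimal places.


Posterior predictive = E[theta] = alpha/(alpha+beta)
= 59/92
= 0.6413

0.6413


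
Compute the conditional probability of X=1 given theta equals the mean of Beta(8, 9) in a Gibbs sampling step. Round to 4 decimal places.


Mean of Beta(8, 9) = 0.4706
P(X=1 | theta=0.4706) = 0.4706

0.4706


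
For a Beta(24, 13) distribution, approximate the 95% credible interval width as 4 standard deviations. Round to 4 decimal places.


Variance of Beta(a,b) = ab / ((a+b)^2 * (a+b+1))
= 24*13 / ((37)^2 * 38)
= 0.006
SD = sqrt(0.006) = 0.0774
Width = 4 * SD = 0.3098

0.3098


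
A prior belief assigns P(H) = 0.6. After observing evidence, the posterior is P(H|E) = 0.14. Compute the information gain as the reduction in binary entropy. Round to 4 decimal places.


H(prior) = -0.6*log2(0.6) - 0.4*log2(0.4)
= 0.971
H(post) = -0.14*log2(0.14) - 0.86*log2(0.86)
= 0.5842
IG = 0.971 - 0.5842 = 0.3867

0.3867


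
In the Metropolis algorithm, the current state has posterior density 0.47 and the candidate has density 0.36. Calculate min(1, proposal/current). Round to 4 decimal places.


Ratio = 0.36/0.47 = 0.766
Acceptance probability = min(1, 0.766)
= 0.766

0.766


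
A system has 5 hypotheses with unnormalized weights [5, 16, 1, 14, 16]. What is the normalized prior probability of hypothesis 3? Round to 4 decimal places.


The normalized prior is the weight divided by the total.
Total weight = 52
P(H3) = 1 / 52 = 0.0192

0.0192


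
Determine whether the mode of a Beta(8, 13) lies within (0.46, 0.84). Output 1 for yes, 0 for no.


First find the mode: (a-1)/(a+b-2) = 0.3684
Is 0.3684 in (0.46, 0.84)? 0

0


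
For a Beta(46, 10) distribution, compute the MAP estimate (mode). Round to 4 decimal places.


MAP = mode = (a-1)/(a+b-2)
= (46-1)/(46+10-2)
= 45/54 = 0.8333

0.8333


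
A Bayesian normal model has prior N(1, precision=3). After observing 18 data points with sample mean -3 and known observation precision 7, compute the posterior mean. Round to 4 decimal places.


Posterior mean = (prior_precision * prior_mean + n * data_precision * data_mean) / (prior_precision + n * data_precision)
Numerator = 3*1 + 18*7*-3 = -375
Denominator = 3 + 18*7 = 129
Posterior mean = -2.907

-2.907


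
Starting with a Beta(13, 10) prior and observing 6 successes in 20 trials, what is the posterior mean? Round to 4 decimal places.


Posterior parameters: alpha = 13 + 6 = 19
beta = 10 + 14 = 24
Posterior mean = alpha / (alpha + beta) = 19 / 43
= 0.4419

0.4419


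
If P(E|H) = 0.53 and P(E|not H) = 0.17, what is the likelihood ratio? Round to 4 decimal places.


Likelihood ratio = P(E|H) / P(E|not H)
= 0.53 / 0.17
= 3.1176

3.1176


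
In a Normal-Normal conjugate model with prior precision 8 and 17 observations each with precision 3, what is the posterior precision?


Posterior precision = prior precision + n * observation precision
= 8 + 17 * 3
= 8 + 51 = 59

59


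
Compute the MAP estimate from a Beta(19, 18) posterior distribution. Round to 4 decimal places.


MAP = mode of Beta distribution
= (alpha - 1)/(alpha + beta - 2)
= (19-1)/(19+18-2)
= 18/35 = 0.5143

0.5143


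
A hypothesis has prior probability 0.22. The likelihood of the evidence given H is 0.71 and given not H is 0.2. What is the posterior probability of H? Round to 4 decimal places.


Using Bayes' theorem:
P(E) = 0.22 * 0.71 + 0.78 * 0.2
P(E) = 0.3122
P(H|E) = (0.22 * 0.71) / 0.3122 = 0.5003

0.5003


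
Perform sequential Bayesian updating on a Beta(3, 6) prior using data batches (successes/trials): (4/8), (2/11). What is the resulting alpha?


Accumulate successes: 6
Posterior alpha = prior alpha + sum of successes
= 3 + 6 = 9

9


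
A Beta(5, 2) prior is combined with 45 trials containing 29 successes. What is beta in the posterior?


In conjugate updating:
beta_posterior = beta_prior + (n - k)
= 2 + (45 - 29)
= 2 + 16 = 18

18


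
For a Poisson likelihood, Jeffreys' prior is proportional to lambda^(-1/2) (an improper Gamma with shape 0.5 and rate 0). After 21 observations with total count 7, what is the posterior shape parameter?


Jeffreys' prior for Poisson is proportional to lambda^(-1/2).
Posterior is Gamma(0.5 + S, 0 + n) = Gamma(0.5 + 7, 21).
Posterior shape = 0.5 + S = 0.5 + 7 = 7.5

7.5


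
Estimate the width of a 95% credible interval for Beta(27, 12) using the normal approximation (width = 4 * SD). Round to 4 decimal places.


For Beta(a,b): Var = ab/((a+b)^2(a+b+1))
Var = 0.0053, SD = 0.073
Approximate 95% CI width = 4 * 0.073 = 0.2919

0.2919


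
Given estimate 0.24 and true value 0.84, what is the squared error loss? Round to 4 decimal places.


Squared error = (estimate - true)^2
Difference = -0.6
Loss = -0.6^2 = 0.36

0.36


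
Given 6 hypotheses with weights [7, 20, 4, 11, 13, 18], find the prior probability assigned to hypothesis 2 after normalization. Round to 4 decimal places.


To normalize, divide each weight by the sum of all weights.
Sum = 73
Prior(H2) = 20/73 = 0.274

0.274


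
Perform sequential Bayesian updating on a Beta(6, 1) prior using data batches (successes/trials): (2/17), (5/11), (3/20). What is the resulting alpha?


Accumulate successes: 10
Posterior alpha = prior alpha + sum of successes
= 6 + 10 = 16

16


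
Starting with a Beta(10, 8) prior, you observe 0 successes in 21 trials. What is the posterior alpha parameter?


For a Beta-Binomial conjugate model:
Posterior alpha = prior alpha + number of successes
= 10 + 0 = 10

10


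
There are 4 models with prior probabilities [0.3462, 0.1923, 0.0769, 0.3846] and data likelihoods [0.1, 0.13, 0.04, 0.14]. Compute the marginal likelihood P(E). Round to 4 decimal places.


P(E) = sum over models of P(M_i) * P(E|M_i)
= 0.3462*0.1 + 0.1923*0.13 + 0.0769*0.04 + 0.3846*0.14
= 0.1165

0.1165


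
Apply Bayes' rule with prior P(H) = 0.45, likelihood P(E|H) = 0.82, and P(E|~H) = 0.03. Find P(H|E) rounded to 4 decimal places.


Step 1: Compute marginal P(E) = P(E|H)P(H) + P(E|~H)P(~H)
= 0.82*0.45 + 0.03*0.55 = 0.3855
Step 2: P(H|E) = P(E|H)P(H)/P(E) = 0.369/0.3855
= 0.9572

0.9572


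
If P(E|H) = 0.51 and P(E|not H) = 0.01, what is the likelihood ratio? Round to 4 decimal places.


Likelihood ratio = P(E|H) / P(E|not H)
= 0.51 / 0.01
= 51.0

51.0


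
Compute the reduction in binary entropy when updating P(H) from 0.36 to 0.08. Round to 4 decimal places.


H_before = -p*log2(p) - (1-p)*log2(1-p) for p=0.36: 0.9427
H_after for p=0.08: 0.4022
Reduction = 0.9427 - 0.4022 = 0.5405

0.5405


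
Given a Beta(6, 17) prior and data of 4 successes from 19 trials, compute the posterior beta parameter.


Number of failures = 19 - 4 = 15
Posterior beta = 17 + 15 = 32

32


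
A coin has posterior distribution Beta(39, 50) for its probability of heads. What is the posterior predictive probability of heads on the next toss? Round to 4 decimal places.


Posterior predictive = E[theta] = alpha/(alpha+beta)
= 39/89
= 0.4382

0.4382


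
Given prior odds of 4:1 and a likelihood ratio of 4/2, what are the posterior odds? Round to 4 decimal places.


Posterior odds = prior odds * LR
Prior odds = 4/1 = 4.0
LR = 4/2 = 2.0
Posterior odds = 4.0 * 2.0 = 8.0

8.0


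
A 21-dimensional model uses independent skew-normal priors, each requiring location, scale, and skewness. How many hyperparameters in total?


Per parameter: 3 (location, scale, and skewness).
Total = 21 * 3 = 63

63


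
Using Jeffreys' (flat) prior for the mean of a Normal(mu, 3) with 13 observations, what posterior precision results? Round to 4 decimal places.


Flat prior means prior precision is 0.
Posterior precision = n / sigma^2 = 13/3 = 4.3333

4.3333


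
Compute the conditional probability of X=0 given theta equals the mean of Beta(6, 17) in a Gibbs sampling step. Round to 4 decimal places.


Mean of Beta(6, 17) = 0.2609
P(X=0 | theta=0.2609) = 0.7391

0.7391


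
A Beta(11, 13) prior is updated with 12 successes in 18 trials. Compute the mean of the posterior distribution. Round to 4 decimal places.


After update: Beta(23, 19)
Mean = 23 / (23 + 19) = 23 / 42
= 0.5476

0.5476


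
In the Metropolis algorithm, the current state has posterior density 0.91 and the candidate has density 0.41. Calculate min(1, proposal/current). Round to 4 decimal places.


Ratio = 0.41/0.91 = 0.4505
Acceptance probability = min(1, 0.4505)
= 0.4505

0.4505


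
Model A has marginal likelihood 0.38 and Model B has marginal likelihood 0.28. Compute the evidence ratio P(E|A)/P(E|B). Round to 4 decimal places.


Evidence ratio = P(E|A) / P(E|B)
= 0.38 / 0.28
= 1.3571

1.3571


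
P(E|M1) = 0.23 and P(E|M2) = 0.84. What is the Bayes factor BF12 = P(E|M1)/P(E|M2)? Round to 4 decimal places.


Bayes factor BF12 = P(E|M1) / P(E|M2)
= 0.23 / 0.84
= 0.2738

0.2738


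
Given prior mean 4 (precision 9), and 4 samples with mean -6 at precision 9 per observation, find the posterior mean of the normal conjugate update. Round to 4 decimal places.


The posterior mean is a precision-weighted average of prior and data.
Post. prec. = 9 + 36 = 45
Post. mean = (36 + -216)/45 = -180/45 = -4.0

-4.0


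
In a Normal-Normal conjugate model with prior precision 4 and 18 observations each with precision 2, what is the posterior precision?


Posterior precision = prior precision + n * observation precision
= 4 + 18 * 2
= 4 + 36 = 40

40


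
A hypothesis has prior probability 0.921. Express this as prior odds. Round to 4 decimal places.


Odds = P(H) / P(not H) = 0.921 / 0.079
= 11.6582

11.6582


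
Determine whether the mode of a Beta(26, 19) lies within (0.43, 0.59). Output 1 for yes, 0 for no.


First find the mode: (a-1)/(a+b-2) = 0.5814
Is 0.5814 in (0.43, 0.59)? 1

1


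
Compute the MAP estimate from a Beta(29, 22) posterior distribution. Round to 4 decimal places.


MAP = mode of Beta distribution
= (alpha - 1)/(alpha + beta - 2)
= (29-1)/(29+22-2)
= 28/49 = 0.5714

0.5714


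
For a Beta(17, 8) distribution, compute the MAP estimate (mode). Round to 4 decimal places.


MAP = mode = (a-1)/(a+b-2)
= (17-1)/(17+8-2)
= 16/23 = 0.6957

0.6957


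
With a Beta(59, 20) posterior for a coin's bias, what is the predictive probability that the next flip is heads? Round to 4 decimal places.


The predictive probability equals the posterior mean.
P(next = heads) = alpha / (alpha + beta)
= 59 / 79 = 0.7468

0.7468


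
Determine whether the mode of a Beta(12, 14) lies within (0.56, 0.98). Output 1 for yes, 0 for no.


First find the mode: (a-1)/(a+b-2) = 0.4583
Is 0.4583 in (0.56, 0.98)? 0

0


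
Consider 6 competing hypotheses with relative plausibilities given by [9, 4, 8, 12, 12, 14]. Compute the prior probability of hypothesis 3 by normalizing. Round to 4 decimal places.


Sum of weights = 9 + 4 + 8 + 12 + 12 + 14 = 59
Normalized prior for H3 = 8 / 59
= 0.1356

0.1356


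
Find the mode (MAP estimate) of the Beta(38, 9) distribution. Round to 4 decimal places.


For Beta(a,b) with a,b > 1:
Mode = (a-1)/(a+b-2) = (38-1)/(47-2)
= 37/45 = 0.8222

0.8222


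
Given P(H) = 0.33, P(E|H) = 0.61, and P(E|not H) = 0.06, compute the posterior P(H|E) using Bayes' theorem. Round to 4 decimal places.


By Bayes' theorem: P(H|E) = P(E|H)*P(H) / P(E)
P(E) = P(E|H)*P(H) + P(E|not H)*P(not H)
P(E) = 0.61*0.33 + 0.06*0.67 = 0.2415
P(H|E) = 0.61*0.33 / 0.2415 = 0.8335

0.8335


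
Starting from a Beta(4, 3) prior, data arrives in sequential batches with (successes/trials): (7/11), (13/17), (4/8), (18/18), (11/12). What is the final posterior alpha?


In sequential Bayesian updating, we sum all successes.
Total successes = 53
Final alpha = 4 + 53 = 57

57


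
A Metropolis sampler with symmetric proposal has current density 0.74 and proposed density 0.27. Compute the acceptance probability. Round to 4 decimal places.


For symmetric proposals, acceptance = min(1, pi(x*)/pi(x))
= min(1, 0.27/0.74)
= min(1, 0.3649) = 0.3649

0.3649


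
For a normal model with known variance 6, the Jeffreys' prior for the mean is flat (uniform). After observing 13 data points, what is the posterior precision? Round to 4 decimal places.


Jeffreys' prior for normal mean (known variance) is flat.
Prior precision = 0.
Posterior precision = prior_prec + n/sigma^2 = 0 + 13/6
= 2.1667

2.1667


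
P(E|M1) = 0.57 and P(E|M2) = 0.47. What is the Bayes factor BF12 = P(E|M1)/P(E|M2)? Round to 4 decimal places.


Bayes factor BF12 = P(E|M1) / P(E|M2)
= 0.57 / 0.47
= 1.2128

1.2128


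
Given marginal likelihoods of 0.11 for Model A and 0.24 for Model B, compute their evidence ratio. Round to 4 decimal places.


Ratio = ML(A) / ML(B) = 0.11/0.24
= 0.4583

0.4583


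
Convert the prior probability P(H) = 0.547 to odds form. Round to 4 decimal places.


P(not H) = 1 - 0.547 = 0.453
Odds = 0.547 / 0.453 = 1.2075

1.2075


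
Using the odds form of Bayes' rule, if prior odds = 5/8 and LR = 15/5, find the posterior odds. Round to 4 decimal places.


Bayes' rule in odds form: posterior odds = prior odds * LR
= (5 * 15) / (8 * 5)
= 75/40 = 1.875

1.875


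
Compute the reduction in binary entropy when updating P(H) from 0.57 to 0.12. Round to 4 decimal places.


H_before = -p*log2(p) - (1-p)*log2(1-p) for p=0.57: 0.9858
H_after for p=0.12: 0.5294
Reduction = 0.9858 - 0.5294 = 0.4565

0.4565


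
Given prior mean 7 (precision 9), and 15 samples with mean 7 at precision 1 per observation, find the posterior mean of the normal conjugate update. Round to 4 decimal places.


The posterior mean is a precision-weighted average of prior and data.
Post. prec. = 9 + 15 = 24
Post. mean = (63 + 105)/24 = 168/24 = 7.0

7.0


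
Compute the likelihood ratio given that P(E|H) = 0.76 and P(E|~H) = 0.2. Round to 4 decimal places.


LR = P(E|H) / P(E|~H)
= 0.76 / 0.2 = 3.8

3.8


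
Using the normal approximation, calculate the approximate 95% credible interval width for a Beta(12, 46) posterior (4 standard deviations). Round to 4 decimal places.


Var(Beta) = 12*46/(58^2 * 59) = 0.0028
SD = 0.0527
Width ~ 4*SD = 0.2109

0.2109


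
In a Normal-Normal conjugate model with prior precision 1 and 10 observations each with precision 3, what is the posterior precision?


Posterior precision = prior precision + n * observation precision
= 1 + 10 * 3
= 1 + 30 = 31

31


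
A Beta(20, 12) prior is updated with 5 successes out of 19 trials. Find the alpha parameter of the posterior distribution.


In the Beta-Binomial conjugate update:
alpha_post = alpha_prior + successes
= 20 + 5
= 25

25


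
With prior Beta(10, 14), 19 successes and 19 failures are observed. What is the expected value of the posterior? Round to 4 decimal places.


Posterior = Beta(29, 33)
E[theta] = alpha/(alpha+beta)
= 29/62 = 0.4677

0.4677


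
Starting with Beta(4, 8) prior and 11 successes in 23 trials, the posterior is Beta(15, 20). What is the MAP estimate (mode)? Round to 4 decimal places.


The mode of Beta(a, b) when a > 1 and b > 1 is (a-1)/(a+b-2)
= (15 - 1) / (15 + 20 - 2)
= 14 / 33
= 0.4242

0.4242


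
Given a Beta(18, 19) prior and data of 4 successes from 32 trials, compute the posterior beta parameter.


Number of failures = 32 - 4 = 28
Posterior beta = 19 + 28 = 47

47


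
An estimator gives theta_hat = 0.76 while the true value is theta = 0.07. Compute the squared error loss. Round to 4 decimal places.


The squared error loss is (theta_hat - theta)^2
= (0.76 - 0.07)^2
= (0.69)^2 = 0.4761

0.4761


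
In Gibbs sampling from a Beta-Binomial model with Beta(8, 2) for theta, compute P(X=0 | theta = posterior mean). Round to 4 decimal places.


Posterior mean = alpha/(alpha+beta) = 8/10 = 0.8
P(X=0|theta=mean) = 1 - theta = 0.2

0.2


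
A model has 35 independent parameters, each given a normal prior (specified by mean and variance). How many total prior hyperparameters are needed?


Each normal prior needs 2 hyperparameters (mean and variance).
Total = 2 * 35 = 70

70


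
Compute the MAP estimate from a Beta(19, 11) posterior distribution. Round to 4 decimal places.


MAP = mode of Beta distribution
= (alpha - 1)/(alpha + beta - 2)
= (19-1)/(19+11-2)
= 18/28 = 0.6429

0.6429


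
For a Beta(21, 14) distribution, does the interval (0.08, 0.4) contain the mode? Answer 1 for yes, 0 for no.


Mode of Beta(a,b) = (a-1)/(a+b-2)
= (21-1)/(21+14-2) = 0.6061
Check: 0.08 <= 0.6061 <= 0.4?
Result: 0

0


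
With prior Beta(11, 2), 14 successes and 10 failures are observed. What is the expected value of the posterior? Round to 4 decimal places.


Posterior = Beta(25, 12)
E[theta] = alpha/(alpha+beta)
= 25/37 = 0.6757

0.6757


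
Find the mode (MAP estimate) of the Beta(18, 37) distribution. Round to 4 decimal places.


For Beta(a,b) with a,b > 1:
Mode = (a-1)/(a+b-2) = (18-1)/(55-2)
= 17/53 = 0.3208

0.3208


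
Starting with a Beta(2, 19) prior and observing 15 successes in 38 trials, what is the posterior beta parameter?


Posterior beta = prior beta + failures
Failures = 38 - 15 = 23
beta_post = 19 + 23 = 42

42


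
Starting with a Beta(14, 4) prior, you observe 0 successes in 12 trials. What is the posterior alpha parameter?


For a Beta-Binomial conjugate model:
Posterior alpha = prior alpha + number of successes
= 14 + 0 = 14

14


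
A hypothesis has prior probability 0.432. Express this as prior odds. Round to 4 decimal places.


Odds = P(H) / P(not H) = 0.432 / 0.568
= 0.7606

0.7606


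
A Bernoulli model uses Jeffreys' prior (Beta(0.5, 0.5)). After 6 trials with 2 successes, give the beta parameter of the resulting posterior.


Posterior = Beta(prior_alpha + successes, prior_beta + failures)
= Beta(0.5 + 2, 0.5 + 4)
Posterior beta = 0.5 + (n - k) = 0.5 + 4 = 4.5

4.5


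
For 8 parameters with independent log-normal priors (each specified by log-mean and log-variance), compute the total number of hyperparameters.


A log-normal prior has 2 hyperparameters per parameter.
Total = 8 * 2 = 16

16


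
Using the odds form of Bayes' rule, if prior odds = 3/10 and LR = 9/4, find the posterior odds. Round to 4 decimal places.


Bayes' rule in odds form: posterior odds = prior odds * LR
= (3 * 9) / (10 * 4)
= 27/40 = 0.675

0.675


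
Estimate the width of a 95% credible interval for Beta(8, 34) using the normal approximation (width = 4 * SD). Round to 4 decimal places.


For Beta(a,b): Var = ab/((a+b)^2(a+b+1))
Var = 0.0036, SD = 0.0599
Approximate 95% CI width = 4 * 0.0599 = 0.2395

0.2395


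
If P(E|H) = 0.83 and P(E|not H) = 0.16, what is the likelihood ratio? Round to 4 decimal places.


Likelihood ratio = P(E|H) / P(E|not H)
= 0.83 / 0.16
= 5.1875

5.1875


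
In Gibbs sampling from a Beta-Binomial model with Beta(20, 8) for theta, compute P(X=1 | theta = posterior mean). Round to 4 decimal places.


Posterior mean = alpha/(alpha+beta) = 20/28 = 0.7143
P(X=1|theta=mean) = theta = 0.7143

0.7143


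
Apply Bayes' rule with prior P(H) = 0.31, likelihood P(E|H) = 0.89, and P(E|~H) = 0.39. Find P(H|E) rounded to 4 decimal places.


Step 1: Compute marginal P(E) = P(E|H)P(H) + P(E|~H)P(~H)
= 0.89*0.31 + 0.39*0.69 = 0.545
Step 2: P(H|E) = P(E|H)P(H)/P(E) = 0.2759/0.545
= 0.5062

0.5062


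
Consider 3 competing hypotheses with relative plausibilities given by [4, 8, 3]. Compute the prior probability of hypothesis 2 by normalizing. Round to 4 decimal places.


Sum of weights = 4 + 8 + 3 = 15
Normalized prior for H2 = 8 / 15
= 0.5333

0.5333


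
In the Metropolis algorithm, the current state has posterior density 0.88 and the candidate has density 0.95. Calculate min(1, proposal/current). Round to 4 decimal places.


Ratio = 0.95/0.88 = 1.0795
Acceptance probability = min(1, 1.0795)
= 1.0

1.0


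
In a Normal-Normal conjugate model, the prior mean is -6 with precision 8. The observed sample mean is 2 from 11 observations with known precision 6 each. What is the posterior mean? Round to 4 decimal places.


Posterior precision = tau0 + n*tau = 8 + 11*6 = 74
Posterior mean = (tau0*mu0 + n*tau*xbar) / posterior_precision
= (8*-6 + 11*6*2) / 74
= 84 / 74 = 1.1351

1.1351


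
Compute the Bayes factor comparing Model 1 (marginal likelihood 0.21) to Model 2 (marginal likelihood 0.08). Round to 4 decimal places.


BF12 = marginal likelihood of M1 / marginal likelihood of M2
= 0.21/0.08
= 2.625

2.625


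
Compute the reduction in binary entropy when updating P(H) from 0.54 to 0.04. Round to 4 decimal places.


H_before = -p*log2(p) - (1-p)*log2(1-p) for p=0.54: 0.9954
H_after for p=0.04: 0.2423
Reduction = 0.9954 - 0.2423 = 0.7531

0.7531


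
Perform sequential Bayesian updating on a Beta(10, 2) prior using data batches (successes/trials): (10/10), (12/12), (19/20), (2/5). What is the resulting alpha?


Accumulate successes: 43
Posterior alpha = prior alpha + sum of successes
= 10 + 43 = 53

53


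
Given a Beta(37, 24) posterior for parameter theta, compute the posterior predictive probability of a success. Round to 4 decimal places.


For a Beta-Bernoulli model, the predictive probability is the mean:
P(success) = 37/(37+24) = 37/61 = 0.6066

0.6066


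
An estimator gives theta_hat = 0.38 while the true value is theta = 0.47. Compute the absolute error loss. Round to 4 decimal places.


The absolute error loss is |theta_hat - theta|
= |0.38 - 0.47|
= 0.09

0.09


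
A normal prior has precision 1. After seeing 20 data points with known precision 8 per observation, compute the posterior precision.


In the conjugate normal model, precisions add:
tau_posterior = tau_prior + n * tau_data
= 1 + 20*8 = 161

161


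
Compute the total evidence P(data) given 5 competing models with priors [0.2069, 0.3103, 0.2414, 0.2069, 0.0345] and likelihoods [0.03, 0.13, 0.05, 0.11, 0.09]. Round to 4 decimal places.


Marginal likelihood = sum P(model_i) * P(data|model_i)
Model 1: 0.2069 * 0.03 = 0.0062
Model 2: 0.3103 * 0.13 = 0.0403
Model 3: 0.2414 * 0.05 = 0.0121
Model 4: 0.2069 * 0.11 = 0.0228
Model 5: 0.0345 * 0.09 = 0.0031
Total = 0.0845

0.0845


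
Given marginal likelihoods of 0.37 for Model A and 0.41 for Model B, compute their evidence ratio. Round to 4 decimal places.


Ratio = ML(A) / ML(B) = 0.37/0.41
= 0.9024

0.9024


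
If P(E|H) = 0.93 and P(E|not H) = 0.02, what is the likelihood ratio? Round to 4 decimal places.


Likelihood ratio = P(E|H) / P(E|not H)
= 0.93 / 0.02
= 46.5

46.5


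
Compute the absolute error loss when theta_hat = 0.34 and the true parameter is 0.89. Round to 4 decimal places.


L = |theta_hat - theta_true|
= |0.34 - 0.89| = 0.55

0.55


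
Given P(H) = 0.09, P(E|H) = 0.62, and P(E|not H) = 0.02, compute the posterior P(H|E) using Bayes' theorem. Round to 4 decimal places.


By Bayes' theorem: P(H|E) = P(E|H)*P(H) / P(E)
P(E) = P(E|H)*P(H) + P(E|not H)*P(not H)
P(E) = 0.62*0.09 + 0.02*0.91 = 0.074
P(H|E) = 0.62*0.09 / 0.074 = 0.7541

0.7541


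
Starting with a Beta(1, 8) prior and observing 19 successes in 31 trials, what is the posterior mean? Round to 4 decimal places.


Posterior parameters: alpha = 1 + 19 = 20
beta = 8 + 12 = 20
Posterior mean = alpha / (alpha + beta) = 20 / 40
= 0.5

0.5


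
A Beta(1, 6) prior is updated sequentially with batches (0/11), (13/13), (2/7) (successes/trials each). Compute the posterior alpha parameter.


Sequential conjugate updating is equivalent to a single batch update.
Total successes across all batches = 15
alpha_posterior = alpha_prior + total_successes = 1 + 15
= 16

16


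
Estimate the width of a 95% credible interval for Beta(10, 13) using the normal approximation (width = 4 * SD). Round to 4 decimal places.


For Beta(a,b): Var = ab/((a+b)^2(a+b+1))
Var = 0.0102, SD = 0.1012
Approximate 95% CI width = 4 * 0.1012 = 0.4048

0.4048


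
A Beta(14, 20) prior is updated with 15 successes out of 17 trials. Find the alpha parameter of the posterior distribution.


In the Beta-Binomial conjugate update:
alpha_post = alpha_prior + successes
= 14 + 15
= 29

29


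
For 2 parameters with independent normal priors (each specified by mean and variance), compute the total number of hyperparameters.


A normal prior has 2 hyperparameters per parameter.
Total = 2 * 2 = 4

4


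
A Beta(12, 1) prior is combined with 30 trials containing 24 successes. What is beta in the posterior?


In conjugate updating:
beta_posterior = beta_prior + (n - k)
= 1 + (30 - 24)
= 1 + 6 = 7

7


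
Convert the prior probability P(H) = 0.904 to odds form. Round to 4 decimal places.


P(not H) = 1 - 0.904 = 0.096
Odds = 0.904 / 0.096 = 9.4167

9.4167


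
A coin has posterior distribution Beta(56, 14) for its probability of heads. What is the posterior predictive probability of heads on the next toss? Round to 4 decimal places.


Posterior predictive = E[theta] = alpha/(alpha+beta)
= 56/70
= 0.8

0.8


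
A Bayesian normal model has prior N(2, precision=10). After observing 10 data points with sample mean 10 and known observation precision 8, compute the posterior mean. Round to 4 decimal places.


Posterior mean = (prior_precision * prior_mean + n * data_precision * data_mean) / (prior_precision + n * data_precision)
Numerator = 10*2 + 10*8*10 = 820
Denominator = 10 + 10*8 = 90
Posterior mean = 9.1111

9.1111


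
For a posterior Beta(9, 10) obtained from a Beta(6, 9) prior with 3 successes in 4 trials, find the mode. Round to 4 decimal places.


Mode = (alpha - 1) / (alpha + beta - 2)
= 8 / 17
= 0.4706

0.4706


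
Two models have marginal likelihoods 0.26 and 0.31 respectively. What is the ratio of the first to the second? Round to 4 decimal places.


Evidence ratio = 0.26 / 0.31
= 0.8387

0.8387


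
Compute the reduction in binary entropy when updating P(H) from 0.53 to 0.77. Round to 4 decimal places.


H_before = -p*log2(p) - (1-p)*log2(1-p) for p=0.53: 0.9974
H_after for p=0.77: 0.778
Reduction = 0.9974 - 0.778 = 0.2194

0.2194


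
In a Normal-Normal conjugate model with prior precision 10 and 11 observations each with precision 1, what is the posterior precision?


Posterior precision = prior precision + n * observation precision
= 10 + 11 * 1
= 10 + 11 = 21

21


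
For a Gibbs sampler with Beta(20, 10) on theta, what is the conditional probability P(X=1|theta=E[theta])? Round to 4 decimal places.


E[theta] = 20/(20+10) = 0.6667
P(X=1|theta) = theta = 0.6667

0.6667


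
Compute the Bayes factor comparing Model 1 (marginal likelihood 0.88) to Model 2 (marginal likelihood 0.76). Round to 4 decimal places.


BF12 = marginal likelihood of M1 / marginal likelihood of M2
= 0.88/0.76
= 1.1579

1.1579


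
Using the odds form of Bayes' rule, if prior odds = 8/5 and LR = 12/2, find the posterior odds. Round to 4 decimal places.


Bayes' rule in odds form: posterior odds = prior odds * LR
= (8 * 12) / (5 * 2)
= 96/10 = 9.6

9.6


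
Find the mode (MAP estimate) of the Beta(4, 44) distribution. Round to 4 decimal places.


For Beta(a,b) with a,b > 1:
Mode = (a-1)/(a+b-2) = (4-1)/(48-2)
= 3/46 = 0.0652

0.0652


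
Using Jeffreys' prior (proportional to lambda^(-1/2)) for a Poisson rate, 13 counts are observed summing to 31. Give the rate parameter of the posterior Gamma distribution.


Conjugate update: Gamma(prior_shape + S, prior_rate + n).
Prior shape = 0.5, prior rate = 0.
Posterior rate = 0 + n = 13

13.0
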